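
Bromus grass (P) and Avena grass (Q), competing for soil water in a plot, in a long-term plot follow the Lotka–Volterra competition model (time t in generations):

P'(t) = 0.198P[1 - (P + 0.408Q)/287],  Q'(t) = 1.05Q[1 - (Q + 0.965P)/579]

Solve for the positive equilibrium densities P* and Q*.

Setting both brackets to zero gives the nullclines P + 0.408Q = 287 and 0.965P + Q = 579.
Substituting Q = 579 - 0.965P into the first: P(1 - 0.408·0.965) = 287 - 0.408·579.
So P* = 50.8/0.606 = 83.7, and then Q* = 579 - 0.965·83.7 = 498.

P* ≈ 83.7, Q* ≈ 498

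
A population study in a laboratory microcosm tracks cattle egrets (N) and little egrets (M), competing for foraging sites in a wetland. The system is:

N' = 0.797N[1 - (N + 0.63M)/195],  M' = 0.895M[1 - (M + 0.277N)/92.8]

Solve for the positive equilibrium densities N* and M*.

N* ≈ 165, M* ≈ 47

Setting both brackets to zero gives the nullclines N + 0.63M = 195 and 0.277N + M = 92.8.
Substituting M = 92.8 - 0.277N into the first: N(1 - 0.63·0.277) = 195 - 0.63·92.8.
So N* = 137/0.825 = 165, and then M* = 92.8 - 0.277·165 = 47.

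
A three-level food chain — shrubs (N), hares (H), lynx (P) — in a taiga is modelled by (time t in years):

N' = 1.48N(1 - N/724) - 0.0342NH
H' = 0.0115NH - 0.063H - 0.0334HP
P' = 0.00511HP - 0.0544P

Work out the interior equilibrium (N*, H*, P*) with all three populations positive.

From dP/dt = 0: 0.00511H* = 0.0544, so H* = 10.6.
From dN/dt = 0: 1.48(1 - N*/724) = 0.0342·10.6, giving N* = 724·(1 - 0.246) = 546.
From dH/dt = 0: 0.0115·546 - 0.063 = 0.0334P*, so P* = 6.21/0.0334 = 186.

N* ≈ 546, H* ≈ 10.6, P* ≈ 186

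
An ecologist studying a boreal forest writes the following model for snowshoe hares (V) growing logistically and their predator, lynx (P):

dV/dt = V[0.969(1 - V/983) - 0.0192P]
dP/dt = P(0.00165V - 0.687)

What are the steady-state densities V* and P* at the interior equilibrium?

V* ≈ 416, P* ≈ 29.1

From dP/dt = 0 with P > 0: 0.00165V* = 0.687, so V* = 416.
Substitute into dV/dt = 0: 0.969(1 - 416/983) = 0.0192P*.
The bracket is 0.576, giving P* = 0.559/0.0192 = 29.1.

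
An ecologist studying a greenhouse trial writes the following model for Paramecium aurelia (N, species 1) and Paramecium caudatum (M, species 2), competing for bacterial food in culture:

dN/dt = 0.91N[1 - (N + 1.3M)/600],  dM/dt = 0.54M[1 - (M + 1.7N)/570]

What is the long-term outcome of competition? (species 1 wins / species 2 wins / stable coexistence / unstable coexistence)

Compare the nullcline intercepts: K1/α12 = 600/1.3 = 462 < K2 = 570; K2/α21 = 570/1.7 = 335 < K1 = 600.
Since both are reversed, neither can invade when rare; the interior point is a saddle.

unstable coexistence (outcome depends on initial conditions)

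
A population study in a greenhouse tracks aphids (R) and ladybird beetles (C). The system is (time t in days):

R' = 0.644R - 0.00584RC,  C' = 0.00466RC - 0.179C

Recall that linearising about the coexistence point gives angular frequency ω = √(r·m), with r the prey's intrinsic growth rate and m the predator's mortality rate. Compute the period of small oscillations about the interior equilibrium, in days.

Here r = 0.644 and m = 0.179, so r·m = 0.115.
ω = √0.115 = 0.34 per day, hence T = 2π/ω ≈ 18.5 days.

T ≈ 18.5 days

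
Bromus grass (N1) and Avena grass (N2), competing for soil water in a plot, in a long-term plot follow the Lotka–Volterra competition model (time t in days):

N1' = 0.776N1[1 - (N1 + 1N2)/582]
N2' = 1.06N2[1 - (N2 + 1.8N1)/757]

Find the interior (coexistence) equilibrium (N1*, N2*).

N1* ≈ 219, N2* ≈ 363

Setting both brackets to zero gives the nullclines N1 + 1N2 = 582 and 1.8N1 + N2 = 757.
Substituting N2 = 757 - 1.8N1 into the first: N1(1 - 1·1.8) = 582 - 1·757.
So N1* = -175/-0.8 = 219, and then N2* = 757 - 1.8·219 = 363.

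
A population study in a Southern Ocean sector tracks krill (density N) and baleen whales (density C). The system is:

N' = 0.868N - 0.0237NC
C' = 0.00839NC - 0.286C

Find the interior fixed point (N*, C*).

N* ≈ 34.1, C* ≈ 36.6

Set dC/dt = 0 with C > 0: 0.00839N - 0.286 = 0, so N* = 0.286/0.00839 = 34.1.
Set dN/dt = 0 with N > 0: 0.868 - 0.0237C = 0, so C* = 0.868/0.0237 = 36.6.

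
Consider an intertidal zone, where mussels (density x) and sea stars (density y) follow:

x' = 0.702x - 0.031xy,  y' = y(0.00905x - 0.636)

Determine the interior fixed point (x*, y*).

x* ≈ 70.3, y* ≈ 22.6

Set dy/dt = 0 with y > 0: 0.00905x - 0.636 = 0, so x* = 0.636/0.00905 = 70.3.
Set dx/dt = 0 with x > 0: 0.702 - 0.031y = 0, so y* = 0.702/0.031 = 22.6.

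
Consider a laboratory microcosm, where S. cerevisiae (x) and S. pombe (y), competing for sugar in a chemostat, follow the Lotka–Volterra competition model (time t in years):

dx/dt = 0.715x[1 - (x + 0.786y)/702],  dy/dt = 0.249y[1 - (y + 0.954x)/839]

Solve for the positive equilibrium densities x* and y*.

x* ≈ 170, y* ≈ 677

Setting both brackets to zero gives the nullclines x + 0.786y = 702 and 0.954x + y = 839.
Substituting y = 839 - 0.954x into the first: x(1 - 0.786·0.954) = 702 - 0.786·839.
So x* = 42.5/0.25 = 170, and then y* = 839 - 0.954·170 = 677.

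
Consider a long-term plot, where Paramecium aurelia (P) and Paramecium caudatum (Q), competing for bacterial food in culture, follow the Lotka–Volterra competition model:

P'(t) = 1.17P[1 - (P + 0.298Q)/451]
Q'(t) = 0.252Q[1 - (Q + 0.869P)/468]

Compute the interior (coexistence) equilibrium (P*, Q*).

Setting both brackets to zero gives the nullclines P + 0.298Q = 451 and 0.869P + Q = 468.
Substituting Q = 468 - 0.869P into the first: P(1 - 0.298·0.869) = 451 - 0.298·468.
So P* = 312/0.741 = 420, and then Q* = 468 - 0.869·420 = 103.

P* ≈ 420, Q* ≈ 103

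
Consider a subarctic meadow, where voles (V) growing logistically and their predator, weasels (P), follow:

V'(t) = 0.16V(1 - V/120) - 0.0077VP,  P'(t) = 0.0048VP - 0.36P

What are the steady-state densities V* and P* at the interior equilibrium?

V* ≈ 75, P* ≈ 7.79

From dP/dt = 0 with P > 0: 0.0048V* = 0.36, so V* = 75.
Substitute into dV/dt = 0: 0.16(1 - 75/120) = 0.0077P*.
The bracket is 0.375, giving P* = 0.06/0.0077 = 7.79.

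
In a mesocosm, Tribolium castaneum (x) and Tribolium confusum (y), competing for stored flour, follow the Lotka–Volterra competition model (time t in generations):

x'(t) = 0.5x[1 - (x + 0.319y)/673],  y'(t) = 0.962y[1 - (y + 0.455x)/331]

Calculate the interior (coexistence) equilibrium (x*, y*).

Setting both brackets to zero gives the nullclines x + 0.319y = 673 and 0.455x + y = 331.
Substituting y = 331 - 0.455x into the first: x(1 - 0.319·0.455) = 673 - 0.319·331.
So x* = 567/0.855 = 664, and then y* = 331 - 0.455·664 = 29.

x* ≈ 664, y* ≈ 29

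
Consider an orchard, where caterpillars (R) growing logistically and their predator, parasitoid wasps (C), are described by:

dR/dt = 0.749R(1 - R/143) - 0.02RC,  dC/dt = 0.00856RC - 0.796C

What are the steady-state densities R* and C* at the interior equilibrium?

R* ≈ 93, C* ≈ 13.1

From dC/dt = 0 with C > 0: 0.00856R* = 0.796, so R* = 93.
Substitute into dR/dt = 0: 0.749(1 - 93/143) = 0.02C*.
The bracket is 0.35, giving C* = 0.262/0.02 = 13.1.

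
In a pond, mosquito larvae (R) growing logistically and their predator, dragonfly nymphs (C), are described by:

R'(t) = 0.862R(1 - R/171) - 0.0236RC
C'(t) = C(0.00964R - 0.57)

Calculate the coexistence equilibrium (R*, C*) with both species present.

R* ≈ 59.1, C* ≈ 23.9

From dC/dt = 0 with C > 0: 0.00964R* = 0.57, so R* = 59.1.
Substitute into dR/dt = 0: 0.862(1 - 59.1/171) = 0.0236C*.
The bracket is 0.654, giving C* = 0.564/0.0236 = 23.9.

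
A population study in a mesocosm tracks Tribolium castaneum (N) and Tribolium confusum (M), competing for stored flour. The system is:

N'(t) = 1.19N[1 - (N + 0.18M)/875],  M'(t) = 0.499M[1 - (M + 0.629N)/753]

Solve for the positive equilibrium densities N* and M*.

Setting both brackets to zero gives the nullclines N + 0.18M = 875 and 0.629N + M = 753.
Substituting M = 753 - 0.629N into the first: N(1 - 0.18·0.629) = 875 - 0.18·753.
So N* = 739/0.887 = 834, and then M* = 753 - 0.629·834 = 228.

N* ≈ 834, M* ≈ 228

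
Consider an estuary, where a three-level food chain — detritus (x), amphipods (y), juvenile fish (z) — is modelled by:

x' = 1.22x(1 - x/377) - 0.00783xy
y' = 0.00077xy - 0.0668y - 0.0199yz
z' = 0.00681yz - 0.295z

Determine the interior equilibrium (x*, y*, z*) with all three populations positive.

x* ≈ 272, y* ≈ 43.3, z* ≈ 7.18

From dz/dt = 0: 0.00681y* = 0.295, so y* = 43.3.
From dx/dt = 0: 1.22(1 - x*/377) = 0.00783·43.3, giving x* = 377·(1 - 0.278) = 272.
From dy/dt = 0: 0.00077·272 - 0.0668 = 0.0199z*, so z* = 0.143/0.0199 = 7.18.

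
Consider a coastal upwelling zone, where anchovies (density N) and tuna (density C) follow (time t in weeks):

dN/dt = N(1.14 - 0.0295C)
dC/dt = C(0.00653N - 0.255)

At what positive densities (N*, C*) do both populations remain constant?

Set dC/dt = 0 with C > 0: 0.00653N - 0.255 = 0, so N* = 0.255/0.00653 = 39.1.
Set dN/dt = 0 with N > 0: 1.14 - 0.0295C = 0, so C* = 1.14/0.0295 = 38.6.

N* ≈ 39.1, C* ≈ 38.6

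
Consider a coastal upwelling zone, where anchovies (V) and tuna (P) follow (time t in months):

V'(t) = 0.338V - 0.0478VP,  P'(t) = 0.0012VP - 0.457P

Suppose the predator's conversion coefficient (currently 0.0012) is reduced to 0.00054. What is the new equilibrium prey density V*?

At the interior fixed point, setting dP/dt = 0 with P > 0 fixes V* = (predator death rate)/(VP coefficient) — independent of the other coefficients.
With the change, V* = 0.457/0.00054 = 846; it rises from 381.

V* ≈ 846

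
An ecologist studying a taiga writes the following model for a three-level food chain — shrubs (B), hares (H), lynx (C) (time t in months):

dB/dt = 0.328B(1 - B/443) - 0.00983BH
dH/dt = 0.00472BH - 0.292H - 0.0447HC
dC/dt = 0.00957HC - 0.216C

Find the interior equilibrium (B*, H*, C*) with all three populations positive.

From dC/dt = 0: 0.00957H* = 0.216, so H* = 22.6.
From dB/dt = 0: 0.328(1 - B*/443) = 0.00983·22.6, giving B* = 443·(1 - 0.676) = 143.
From dH/dt = 0: 0.00472·143 - 0.292 = 0.0447C*, so C* = 0.385/0.0447 = 8.6.

B* ≈ 143, H* ≈ 22.6, C* ≈ 8.6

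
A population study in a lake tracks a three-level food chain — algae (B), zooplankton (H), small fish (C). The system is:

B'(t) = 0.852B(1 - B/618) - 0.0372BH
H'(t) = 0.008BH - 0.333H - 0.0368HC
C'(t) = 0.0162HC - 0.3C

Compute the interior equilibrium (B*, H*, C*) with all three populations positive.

B* ≈ 118, H* ≈ 18.5, C* ≈ 16.7

From dC/dt = 0: 0.0162H* = 0.3, so H* = 18.5.
From dB/dt = 0: 0.852(1 - B*/618) = 0.0372·18.5, giving B* = 618·(1 - 0.809) = 118.
From dH/dt = 0: 0.008·118 - 0.333 = 0.0368C*, so C* = 0.614/0.0368 = 16.7.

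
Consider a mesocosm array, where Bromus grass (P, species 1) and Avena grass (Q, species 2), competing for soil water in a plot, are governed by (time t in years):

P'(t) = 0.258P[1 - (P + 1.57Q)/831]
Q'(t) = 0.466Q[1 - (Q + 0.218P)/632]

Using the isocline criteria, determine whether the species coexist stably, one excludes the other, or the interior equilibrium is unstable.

Compare the nullcline intercepts: K1/α12 = 831/1.57 = 529 < K2 = 632; K2/α21 = 632/0.218 = 2900 > K1 = 831.
Since the inequalities point opposite ways, species 2 can invade but species 1 cannot.

species 2 excludes species 1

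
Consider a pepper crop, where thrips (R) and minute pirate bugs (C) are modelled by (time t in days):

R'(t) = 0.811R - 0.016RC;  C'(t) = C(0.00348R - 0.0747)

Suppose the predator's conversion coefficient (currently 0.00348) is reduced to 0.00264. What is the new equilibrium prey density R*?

R* ≈ 28.3

At the interior fixed point, setting dC/dt = 0 with C > 0 fixes R* = (predator death rate)/(RC coefficient) — independent of the other coefficients.
With the change, R* = 0.0747/0.00264 = 28.3; it rises from 21.5.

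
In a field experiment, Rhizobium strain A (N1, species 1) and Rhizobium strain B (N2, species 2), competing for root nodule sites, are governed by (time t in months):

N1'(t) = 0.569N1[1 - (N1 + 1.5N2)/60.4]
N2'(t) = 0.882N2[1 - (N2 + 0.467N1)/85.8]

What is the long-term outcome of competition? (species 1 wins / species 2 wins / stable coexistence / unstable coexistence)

species 2 excludes species 1

Compare the nullcline intercepts: K1/α12 = 60.4/1.5 = 40.3 < K2 = 85.8; K2/α21 = 85.8/0.467 = 184 > K1 = 60.4.
Since the inequalities point opposite ways, species 2 can invade but species 1 cannot.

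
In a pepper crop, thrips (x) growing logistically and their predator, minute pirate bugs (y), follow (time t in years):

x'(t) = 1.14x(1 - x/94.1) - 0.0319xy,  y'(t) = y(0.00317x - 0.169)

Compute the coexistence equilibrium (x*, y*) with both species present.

x* ≈ 53.3, y* ≈ 15.5

From dy/dt = 0 with y > 0: 0.00317x* = 0.169, so x* = 53.3.
Substitute into dx/dt = 0: 1.14(1 - 53.3/94.1) = 0.0319y*.
The bracket is 0.433, giving y* = 0.494/0.0319 = 15.5.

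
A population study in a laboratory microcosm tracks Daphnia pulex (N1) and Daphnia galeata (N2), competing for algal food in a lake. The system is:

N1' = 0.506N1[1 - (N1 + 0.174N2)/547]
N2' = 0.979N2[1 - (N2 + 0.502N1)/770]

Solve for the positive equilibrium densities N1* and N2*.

Setting both brackets to zero gives the nullclines N1 + 0.174N2 = 547 and 0.502N1 + N2 = 770.
Substituting N2 = 770 - 0.502N1 into the first: N1(1 - 0.174·0.502) = 547 - 0.174·770.
So N1* = 413/0.913 = 453, and then N2* = 770 - 0.502·453 = 543.

N1* ≈ 453, N2* ≈ 543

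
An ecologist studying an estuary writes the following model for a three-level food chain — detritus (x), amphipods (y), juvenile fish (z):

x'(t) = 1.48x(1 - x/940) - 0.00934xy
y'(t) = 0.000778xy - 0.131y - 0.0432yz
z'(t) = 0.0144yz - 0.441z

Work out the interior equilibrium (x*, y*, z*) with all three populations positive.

From dz/dt = 0: 0.0144y* = 0.441, so y* = 30.6.
From dx/dt = 0: 1.48(1 - x*/940) = 0.00934·30.6, giving x* = 940·(1 - 0.193) = 758.
From dy/dt = 0: 0.000778·758 - 0.131 = 0.0432z*, so z* = 0.459/0.0432 = 10.6.

x* ≈ 758, y* ≈ 30.6, z* ≈ 10.6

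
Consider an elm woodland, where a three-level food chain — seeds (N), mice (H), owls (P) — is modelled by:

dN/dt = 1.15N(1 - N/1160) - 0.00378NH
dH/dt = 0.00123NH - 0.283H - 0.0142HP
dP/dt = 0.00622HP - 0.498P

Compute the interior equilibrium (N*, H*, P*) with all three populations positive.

From dP/dt = 0: 0.00622H* = 0.498, so H* = 80.1.
From dN/dt = 0: 1.15(1 - N*/1160) = 0.00378·80.1, giving N* = 1160·(1 - 0.263) = 855.
From dH/dt = 0: 0.00123·855 - 0.283 = 0.0142P*, so P* = 0.768/0.0142 = 54.1.

N* ≈ 855, H* ≈ 80.1, P* ≈ 54.1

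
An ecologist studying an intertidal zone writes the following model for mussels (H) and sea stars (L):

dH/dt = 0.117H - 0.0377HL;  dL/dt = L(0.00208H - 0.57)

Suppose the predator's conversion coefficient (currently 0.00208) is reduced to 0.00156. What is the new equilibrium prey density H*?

H* ≈ 365

At the interior fixed point, setting dL/dt = 0 with L > 0 fixes H* = (predator death rate)/(HL coefficient) — independent of the other coefficients.
With the change, H* = 0.57/0.00156 = 365; it rises from 274.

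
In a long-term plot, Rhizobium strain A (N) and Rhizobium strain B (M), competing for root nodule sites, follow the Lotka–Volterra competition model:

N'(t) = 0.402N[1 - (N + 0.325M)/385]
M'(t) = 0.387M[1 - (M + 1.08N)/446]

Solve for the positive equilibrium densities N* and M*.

Setting both brackets to zero gives the nullclines N + 0.325M = 385 and 1.08N + M = 446.
Substituting M = 446 - 1.08N into the first: N(1 - 0.325·1.08) = 385 - 0.325·446.
So N* = 240/0.649 = 370, and then M* = 446 - 1.08·370 = 46.5.

N* ≈ 370, M* ≈ 46.5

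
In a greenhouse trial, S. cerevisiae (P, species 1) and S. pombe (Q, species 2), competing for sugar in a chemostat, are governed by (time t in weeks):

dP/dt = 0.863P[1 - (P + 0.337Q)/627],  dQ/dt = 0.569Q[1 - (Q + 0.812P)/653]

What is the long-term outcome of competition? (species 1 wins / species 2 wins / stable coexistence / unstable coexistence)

Compare the nullcline intercepts: K1/α12 = 627/0.337 = 1860 > K2 = 653; K2/α21 = 653/0.812 = 804 > K1 = 627.
Since both inequalities hold, each species can invade when rare, so the interior equilibrium is stable.

stable coexistence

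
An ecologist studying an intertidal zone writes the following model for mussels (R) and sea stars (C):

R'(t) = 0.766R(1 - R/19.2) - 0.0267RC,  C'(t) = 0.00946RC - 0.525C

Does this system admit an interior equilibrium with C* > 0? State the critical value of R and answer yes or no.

The predator equation gives dC/dt > 0 only when R > 0.525/0.00946 = 55.5.
Without the predator, R → K = 19.2. Since 19.2 < 55.5, the predator cannot invade.

Threshold R = 55.5; K < 55.5, so no, the predator goes extinct.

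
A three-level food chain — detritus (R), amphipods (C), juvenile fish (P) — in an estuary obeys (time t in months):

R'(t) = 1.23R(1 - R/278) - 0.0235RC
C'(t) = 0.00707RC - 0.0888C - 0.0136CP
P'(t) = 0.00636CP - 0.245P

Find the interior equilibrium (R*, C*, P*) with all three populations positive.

From dP/dt = 0: 0.00636C* = 0.245, so C* = 38.5.
From dR/dt = 0: 1.23(1 - R*/278) = 0.0235·38.5, giving R* = 278·(1 - 0.736) = 73.4.
From dC/dt = 0: 0.00707·73.4 - 0.0888 = 0.0136P*, so P* = 0.43/0.0136 = 31.6.

R* ≈ 73.4, C* ≈ 38.5, P* ≈ 31.6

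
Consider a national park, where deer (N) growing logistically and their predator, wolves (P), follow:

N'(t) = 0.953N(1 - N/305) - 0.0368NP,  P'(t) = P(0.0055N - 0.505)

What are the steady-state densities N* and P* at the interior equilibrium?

N* ≈ 91.8, P* ≈ 18.1

From dP/dt = 0 with P > 0: 0.0055N* = 0.505, so N* = 91.8.
Substitute into dN/dt = 0: 0.953(1 - 91.8/305) = 0.0368P*.
The bracket is 0.699, giving P* = 0.666/0.0368 = 18.1.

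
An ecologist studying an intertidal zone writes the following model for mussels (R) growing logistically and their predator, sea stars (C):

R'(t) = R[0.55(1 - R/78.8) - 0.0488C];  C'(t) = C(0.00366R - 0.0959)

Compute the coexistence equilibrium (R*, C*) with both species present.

R* ≈ 26.2, C* ≈ 7.52

From dC/dt = 0 with C > 0: 0.00366R* = 0.0959, so R* = 26.2.
Substitute into dR/dt = 0: 0.55(1 - 26.2/78.8) = 0.0488C*.
The bracket is 0.667, giving C* = 0.367/0.0488 = 7.52.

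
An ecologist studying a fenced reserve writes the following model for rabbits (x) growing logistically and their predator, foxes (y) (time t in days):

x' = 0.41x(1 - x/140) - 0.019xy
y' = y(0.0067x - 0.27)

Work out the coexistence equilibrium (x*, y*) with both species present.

From dy/dt = 0 with y > 0: 0.0067x* = 0.27, so x* = 40.3.
Substitute into dx/dt = 0: 0.41(1 - 40.3/140) = 0.019y*.
The bracket is 0.712, giving y* = 0.292/0.019 = 15.4.

x* ≈ 40.3, y* ≈ 15.4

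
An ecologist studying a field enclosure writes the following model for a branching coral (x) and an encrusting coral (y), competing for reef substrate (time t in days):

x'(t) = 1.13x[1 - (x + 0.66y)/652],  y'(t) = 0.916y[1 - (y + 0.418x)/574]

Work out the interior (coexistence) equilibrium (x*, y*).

Setting both brackets to zero gives the nullclines x + 0.66y = 652 and 0.418x + y = 574.
Substituting y = 574 - 0.418x into the first: x(1 - 0.66·0.418) = 652 - 0.66·574.
So x* = 273/0.724 = 377, and then y* = 574 - 0.418·377 = 416.

x* ≈ 377, y* ≈ 416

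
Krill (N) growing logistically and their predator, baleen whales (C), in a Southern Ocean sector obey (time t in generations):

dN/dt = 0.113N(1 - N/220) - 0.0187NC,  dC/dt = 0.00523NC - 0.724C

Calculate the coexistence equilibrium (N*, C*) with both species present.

N* ≈ 138, C* ≈ 2.24

From dC/dt = 0 with C > 0: 0.00523N* = 0.724, so N* = 138.
Substitute into dN/dt = 0: 0.113(1 - 138/220) = 0.0187C*.
The bracket is 0.371, giving C* = 0.0419/0.0187 = 2.24.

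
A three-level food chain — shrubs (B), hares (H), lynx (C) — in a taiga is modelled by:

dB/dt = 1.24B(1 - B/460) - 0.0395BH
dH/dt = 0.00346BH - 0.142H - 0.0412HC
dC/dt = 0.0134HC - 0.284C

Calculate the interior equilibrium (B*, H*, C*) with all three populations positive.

From dC/dt = 0: 0.0134H* = 0.284, so H* = 21.2.
From dB/dt = 0: 1.24(1 - B*/460) = 0.0395·21.2, giving B* = 460·(1 - 0.675) = 149.
From dH/dt = 0: 0.00346·149 - 0.142 = 0.0412C*, so C* = 0.375/0.0412 = 9.1.

B* ≈ 149, H* ≈ 21.2, C* ≈ 9.1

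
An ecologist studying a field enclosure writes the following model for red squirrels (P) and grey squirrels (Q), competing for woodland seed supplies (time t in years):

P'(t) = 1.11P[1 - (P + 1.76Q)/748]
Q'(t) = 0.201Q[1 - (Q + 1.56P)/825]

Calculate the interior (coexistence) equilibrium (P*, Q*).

P* ≈ 403, Q* ≈ 196

Setting both brackets to zero gives the nullclines P + 1.76Q = 748 and 1.56P + Q = 825.
Substituting Q = 825 - 1.56P into the first: P(1 - 1.76·1.56) = 748 - 1.76·825.
So P* = -704/-1.75 = 403, and then Q* = 825 - 1.56·403 = 196.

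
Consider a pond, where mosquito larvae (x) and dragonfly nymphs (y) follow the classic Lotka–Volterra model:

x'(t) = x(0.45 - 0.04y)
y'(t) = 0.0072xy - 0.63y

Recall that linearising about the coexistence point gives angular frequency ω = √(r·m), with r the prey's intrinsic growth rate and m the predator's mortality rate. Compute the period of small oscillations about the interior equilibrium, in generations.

Here r = 0.45 and m = 0.63, so r·m = 0.284.
ω = √0.284 = 0.532 per generation, hence T = 2π/ω ≈ 11.8 generations.

T ≈ 11.8 generations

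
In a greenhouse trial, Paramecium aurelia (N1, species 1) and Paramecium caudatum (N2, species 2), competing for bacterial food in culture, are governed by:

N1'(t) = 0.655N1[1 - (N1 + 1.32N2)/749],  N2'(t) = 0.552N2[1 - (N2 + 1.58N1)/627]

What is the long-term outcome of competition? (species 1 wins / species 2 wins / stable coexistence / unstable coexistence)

unstable coexistence (outcome depends on initial conditions)

Compare the nullcline intercepts: K1/α12 = 749/1.32 = 567 < K2 = 627; K2/α21 = 627/1.58 = 397 < K1 = 749.
Since both are reversed, neither can invade when rare; the interior point is a saddle.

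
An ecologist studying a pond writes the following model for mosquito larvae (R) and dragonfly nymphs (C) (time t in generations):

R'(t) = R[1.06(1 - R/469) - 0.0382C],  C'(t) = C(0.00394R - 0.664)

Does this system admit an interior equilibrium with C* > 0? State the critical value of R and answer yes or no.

The predator equation gives dC/dt > 0 only when R > 0.664/0.00394 = 169.
Without the predator, R → K = 469. Since 469 > 169, the predator can invade and persist.

Threshold R = 169; K > 169, so yes, the predator persists.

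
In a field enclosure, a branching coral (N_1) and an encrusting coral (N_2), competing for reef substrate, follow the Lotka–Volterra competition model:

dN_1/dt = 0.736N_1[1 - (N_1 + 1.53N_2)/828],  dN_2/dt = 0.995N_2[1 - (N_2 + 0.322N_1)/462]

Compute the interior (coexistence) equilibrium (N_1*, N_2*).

Setting both brackets to zero gives the nullclines N_1 + 1.53N_2 = 828 and 0.322N_1 + N_2 = 462.
Substituting N_2 = 462 - 0.322N_1 into the first: N_1(1 - 1.53·0.322) = 828 - 1.53·462.
So N_1* = 121/0.507 = 239, and then N_2* = 462 - 0.322·239 = 385.

N_1* ≈ 239, N_2* ≈ 385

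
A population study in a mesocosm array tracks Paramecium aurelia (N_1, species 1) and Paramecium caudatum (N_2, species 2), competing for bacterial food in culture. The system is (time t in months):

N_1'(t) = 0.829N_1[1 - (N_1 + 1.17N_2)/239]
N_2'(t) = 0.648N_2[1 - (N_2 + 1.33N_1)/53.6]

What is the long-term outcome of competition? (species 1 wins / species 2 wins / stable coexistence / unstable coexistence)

Compare the nullcline intercepts: K1/α12 = 239/1.17 = 204 > K2 = 53.6; K2/α21 = 53.6/1.33 = 40.3 < K1 = 239.
Since the inequalities point opposite ways, species 1 can invade but species 2 cannot.

species 1 excludes species 2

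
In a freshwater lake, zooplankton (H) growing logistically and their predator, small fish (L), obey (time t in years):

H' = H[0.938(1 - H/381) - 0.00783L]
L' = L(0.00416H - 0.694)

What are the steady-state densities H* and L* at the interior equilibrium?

From dL/dt = 0 with L > 0: 0.00416H* = 0.694, so H* = 167.
Substitute into dH/dt = 0: 0.938(1 - 167/381) = 0.00783L*.
The bracket is 0.562, giving L* = 0.527/0.00783 = 67.3.

H* ≈ 167, L* ≈ 67.3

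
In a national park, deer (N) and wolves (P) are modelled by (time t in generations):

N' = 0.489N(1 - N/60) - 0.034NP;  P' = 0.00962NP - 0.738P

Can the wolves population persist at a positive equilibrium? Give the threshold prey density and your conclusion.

Threshold N = 76.7; K < 76.7, so no, the predator goes extinct.

The predator equation gives dP/dt > 0 only when N > 0.738/0.00962 = 76.7.
Without the predator, N → K = 60. Since 60 < 76.7, the predator cannot invade.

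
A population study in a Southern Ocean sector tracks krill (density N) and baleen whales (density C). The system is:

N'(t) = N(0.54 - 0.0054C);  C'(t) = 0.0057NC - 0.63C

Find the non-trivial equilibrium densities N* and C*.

Set dC/dt = 0 with C > 0: 0.0057N - 0.63 = 0, so N* = 0.63/0.0057 = 111.
Set dN/dt = 0 with N > 0: 0.54 - 0.0054C = 0, so C* = 0.54/0.0054 = 100.

N* ≈ 111, C* ≈ 100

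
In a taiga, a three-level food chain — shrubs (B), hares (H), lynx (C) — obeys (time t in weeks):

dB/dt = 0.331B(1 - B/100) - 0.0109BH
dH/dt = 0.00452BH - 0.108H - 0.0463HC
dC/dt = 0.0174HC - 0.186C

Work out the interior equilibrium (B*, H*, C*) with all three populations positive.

From dC/dt = 0: 0.0174H* = 0.186, so H* = 10.7.
From dB/dt = 0: 0.331(1 - B*/100) = 0.0109·10.7, giving B* = 100·(1 - 0.352) = 64.8.
From dH/dt = 0: 0.00452·64.8 - 0.108 = 0.0463C*, so C* = 0.185/0.0463 = 3.99.

B* ≈ 64.8, H* ≈ 10.7, C* ≈ 3.99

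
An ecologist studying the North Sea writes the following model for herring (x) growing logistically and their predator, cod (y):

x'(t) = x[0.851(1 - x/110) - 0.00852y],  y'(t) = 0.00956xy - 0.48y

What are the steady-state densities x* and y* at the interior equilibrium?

From dy/dt = 0 with y > 0: 0.00956x* = 0.48, so x* = 50.2.
Substitute into dx/dt = 0: 0.851(1 - 50.2/110) = 0.00852y*.
The bracket is 0.544, giving y* = 0.463/0.00852 = 54.3.

x* ≈ 50.2, y* ≈ 54.3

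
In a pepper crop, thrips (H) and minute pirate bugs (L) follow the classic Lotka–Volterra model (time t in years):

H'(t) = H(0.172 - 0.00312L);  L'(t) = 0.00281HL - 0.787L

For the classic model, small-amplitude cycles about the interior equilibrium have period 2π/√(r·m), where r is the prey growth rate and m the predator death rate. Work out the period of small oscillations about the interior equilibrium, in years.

T ≈ 17.1 years

Here r = 0.172 and m = 0.787, so r·m = 0.135.
ω = √0.135 = 0.368 per year, hence T = 2π/ω ≈ 17.1 years.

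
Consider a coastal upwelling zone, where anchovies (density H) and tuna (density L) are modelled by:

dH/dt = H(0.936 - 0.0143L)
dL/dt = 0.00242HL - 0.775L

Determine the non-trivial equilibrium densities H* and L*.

Set dL/dt = 0 with L > 0: 0.00242H - 0.775 = 0, so H* = 0.775/0.00242 = 320.
Set dH/dt = 0 with H > 0: 0.936 - 0.0143L = 0, so L* = 0.936/0.0143 = 65.5.

H* ≈ 320, L* ≈ 65.5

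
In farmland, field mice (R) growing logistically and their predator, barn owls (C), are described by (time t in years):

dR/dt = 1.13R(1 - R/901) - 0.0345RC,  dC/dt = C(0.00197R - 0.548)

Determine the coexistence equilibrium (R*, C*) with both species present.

R* ≈ 278, C* ≈ 22.6

From dC/dt = 0 with C > 0: 0.00197R* = 0.548, so R* = 278.
Substitute into dR/dt = 0: 1.13(1 - 278/901) = 0.0345C*.
The bracket is 0.691, giving C* = 0.781/0.0345 = 22.6.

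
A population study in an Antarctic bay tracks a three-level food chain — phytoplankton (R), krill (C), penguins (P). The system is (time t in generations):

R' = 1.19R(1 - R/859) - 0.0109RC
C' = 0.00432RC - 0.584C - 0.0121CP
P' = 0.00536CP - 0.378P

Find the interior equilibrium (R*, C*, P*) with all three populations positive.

R* ≈ 304, C* ≈ 70.5, P* ≈ 60.3

From dP/dt = 0: 0.00536C* = 0.378, so C* = 70.5.
From dR/dt = 0: 1.19(1 - R*/859) = 0.0109·70.5, giving R* = 859·(1 - 0.646) = 304.
From dC/dt = 0: 0.00432·304 - 0.584 = 0.0121P*, so P* = 0.73/0.0121 = 60.3.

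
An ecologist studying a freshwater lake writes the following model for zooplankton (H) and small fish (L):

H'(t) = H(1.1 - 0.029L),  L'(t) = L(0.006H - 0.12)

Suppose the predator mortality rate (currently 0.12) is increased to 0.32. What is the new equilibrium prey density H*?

H* ≈ 53.3

At the interior fixed point, setting dL/dt = 0 with L > 0 fixes H* = (predator death rate)/(HL coefficient) — independent of the other coefficients.
With the change, H* = 0.32/0.006 = 53.3; it rises from 20.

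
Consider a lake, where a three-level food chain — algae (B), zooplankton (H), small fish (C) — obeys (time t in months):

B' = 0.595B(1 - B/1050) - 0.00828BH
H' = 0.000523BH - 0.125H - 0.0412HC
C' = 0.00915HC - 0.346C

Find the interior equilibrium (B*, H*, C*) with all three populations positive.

From dC/dt = 0: 0.00915H* = 0.346, so H* = 37.8.
From dB/dt = 0: 0.595(1 - B*/1050) = 0.00828·37.8, giving B* = 1050·(1 - 0.526) = 497.
From dH/dt = 0: 0.000523·497 - 0.125 = 0.0412C*, so C* = 0.135/0.0412 = 3.28.

B* ≈ 497, H* ≈ 37.8, C* ≈ 3.28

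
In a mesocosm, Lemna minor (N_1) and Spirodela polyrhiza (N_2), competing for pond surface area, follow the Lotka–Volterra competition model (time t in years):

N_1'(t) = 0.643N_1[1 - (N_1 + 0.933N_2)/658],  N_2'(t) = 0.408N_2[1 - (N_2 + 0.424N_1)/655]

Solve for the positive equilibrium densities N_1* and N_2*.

Setting both brackets to zero gives the nullclines N_1 + 0.933N_2 = 658 and 0.424N_1 + N_2 = 655.
Substituting N_2 = 655 - 0.424N_1 into the first: N_1(1 - 0.933·0.424) = 658 - 0.933·655.
So N_1* = 46.9/0.604 = 77.6, and then N_2* = 655 - 0.424·77.6 = 622.

N_1* ≈ 77.6, N_2* ≈ 622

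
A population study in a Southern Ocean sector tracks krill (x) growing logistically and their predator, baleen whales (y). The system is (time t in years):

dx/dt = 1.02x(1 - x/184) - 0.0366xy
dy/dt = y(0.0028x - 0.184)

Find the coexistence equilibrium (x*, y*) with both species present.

x* ≈ 65.7, y* ≈ 17.9

From dy/dt = 0 with y > 0: 0.0028x* = 0.184, so x* = 65.7.
Substitute into dx/dt = 0: 1.02(1 - 65.7/184) = 0.0366y*.
The bracket is 0.643, giving y* = 0.656/0.0366 = 17.9.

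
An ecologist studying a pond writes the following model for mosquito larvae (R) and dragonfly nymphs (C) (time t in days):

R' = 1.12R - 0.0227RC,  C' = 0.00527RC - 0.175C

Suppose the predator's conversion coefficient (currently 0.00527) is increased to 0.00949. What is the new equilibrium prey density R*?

R* ≈ 18.4

At the interior fixed point, setting dC/dt = 0 with C > 0 fixes R* = (predator death rate)/(RC coefficient) — independent of the other coefficients.
With the change, R* = 0.175/0.00949 = 18.4; it falls from 33.2.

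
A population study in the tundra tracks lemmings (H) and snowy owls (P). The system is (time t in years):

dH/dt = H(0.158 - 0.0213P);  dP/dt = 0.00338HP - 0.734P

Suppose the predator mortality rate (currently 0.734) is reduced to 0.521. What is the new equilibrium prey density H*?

H* ≈ 154

At the interior fixed point, setting dP/dt = 0 with P > 0 fixes H* = (predator death rate)/(HP coefficient) — independent of the other coefficients.
With the change, H* = 0.521/0.00338 = 154; it falls from 217.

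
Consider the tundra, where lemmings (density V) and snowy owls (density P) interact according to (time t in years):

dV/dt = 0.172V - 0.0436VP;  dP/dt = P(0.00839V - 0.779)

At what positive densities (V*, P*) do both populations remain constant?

V* ≈ 92.8, P* ≈ 3.94

Set dP/dt = 0 with P > 0: 0.00839V - 0.779 = 0, so V* = 0.779/0.00839 = 92.8.
Set dV/dt = 0 with V > 0: 0.172 - 0.0436P = 0, so P* = 0.172/0.0436 = 3.94.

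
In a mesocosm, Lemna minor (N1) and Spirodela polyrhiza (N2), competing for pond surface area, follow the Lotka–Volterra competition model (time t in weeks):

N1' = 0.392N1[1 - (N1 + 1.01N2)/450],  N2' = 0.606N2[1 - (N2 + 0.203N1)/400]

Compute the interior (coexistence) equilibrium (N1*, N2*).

Setting both brackets to zero gives the nullclines N1 + 1.01N2 = 450 and 0.203N1 + N2 = 400.
Substituting N2 = 400 - 0.203N1 into the first: N1(1 - 1.01·0.203) = 450 - 1.01·400.
So N1* = 46/0.795 = 57.9, and then N2* = 400 - 0.203·57.9 = 388.

N1* ≈ 57.9, N2* ≈ 388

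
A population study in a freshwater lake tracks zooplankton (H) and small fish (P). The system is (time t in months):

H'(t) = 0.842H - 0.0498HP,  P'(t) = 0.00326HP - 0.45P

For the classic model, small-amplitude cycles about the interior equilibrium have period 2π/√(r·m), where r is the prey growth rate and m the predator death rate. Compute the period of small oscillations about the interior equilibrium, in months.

T ≈ 10.2 months

Here r = 0.842 and m = 0.45, so r·m = 0.379.
ω = √0.379 = 0.616 per month, hence T = 2π/ω ≈ 10.2 months.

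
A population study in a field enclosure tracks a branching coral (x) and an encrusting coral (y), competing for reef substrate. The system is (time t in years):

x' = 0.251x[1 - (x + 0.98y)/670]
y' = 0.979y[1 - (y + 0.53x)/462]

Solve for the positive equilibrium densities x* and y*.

Setting both brackets to zero gives the nullclines x + 0.98y = 670 and 0.53x + y = 462.
Substituting y = 462 - 0.53x into the first: x(1 - 0.98·0.53) = 670 - 0.98·462.
So x* = 217/0.481 = 452, and then y* = 462 - 0.53·452 = 222.

x* ≈ 452, y* ≈ 222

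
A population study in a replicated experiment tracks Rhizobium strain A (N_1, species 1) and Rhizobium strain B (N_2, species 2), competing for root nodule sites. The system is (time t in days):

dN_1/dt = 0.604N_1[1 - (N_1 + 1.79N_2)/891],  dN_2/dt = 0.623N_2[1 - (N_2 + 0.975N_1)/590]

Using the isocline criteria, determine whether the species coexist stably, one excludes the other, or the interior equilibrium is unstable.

Compare the nullcline intercepts: K1/α12 = 891/1.79 = 498 < K2 = 590; K2/α21 = 590/0.975 = 605 < K1 = 891.
Since both are reversed, neither can invade when rare; the interior point is a saddle.

unstable coexistence (outcome depends on initial conditions)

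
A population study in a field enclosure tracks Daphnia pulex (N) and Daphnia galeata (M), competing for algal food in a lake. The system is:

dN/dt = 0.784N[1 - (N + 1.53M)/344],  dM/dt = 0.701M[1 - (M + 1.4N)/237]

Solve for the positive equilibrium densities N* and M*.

N* ≈ 16.3, M* ≈ 214

Setting both brackets to zero gives the nullclines N + 1.53M = 344 and 1.4N + M = 237.
Substituting M = 237 - 1.4N into the first: N(1 - 1.53·1.4) = 344 - 1.53·237.
So N* = -18.6/-1.14 = 16.3, and then M* = 237 - 1.4·16.3 = 214.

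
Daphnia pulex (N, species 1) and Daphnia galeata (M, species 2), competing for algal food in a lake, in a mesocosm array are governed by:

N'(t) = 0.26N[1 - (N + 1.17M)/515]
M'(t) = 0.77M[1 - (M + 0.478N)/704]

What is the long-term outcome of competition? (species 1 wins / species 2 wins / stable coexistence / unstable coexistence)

Compare the nullcline intercepts: K1/α12 = 515/1.17 = 440 < K2 = 704; K2/α21 = 704/0.478 = 1470 > K1 = 515.
Since the inequalities point opposite ways, species 2 can invade but species 1 cannot.

species 2 excludes species 1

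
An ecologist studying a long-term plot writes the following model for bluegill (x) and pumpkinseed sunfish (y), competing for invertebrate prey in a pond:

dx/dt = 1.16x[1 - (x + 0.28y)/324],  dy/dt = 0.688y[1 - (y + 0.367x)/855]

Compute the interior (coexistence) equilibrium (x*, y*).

Setting both brackets to zero gives the nullclines x + 0.28y = 324 and 0.367x + y = 855.
Substituting y = 855 - 0.367x into the first: x(1 - 0.28·0.367) = 324 - 0.28·855.
So x* = 84.6/0.897 = 94.3, and then y* = 855 - 0.367·94.3 = 820.

x* ≈ 94.3, y* ≈ 820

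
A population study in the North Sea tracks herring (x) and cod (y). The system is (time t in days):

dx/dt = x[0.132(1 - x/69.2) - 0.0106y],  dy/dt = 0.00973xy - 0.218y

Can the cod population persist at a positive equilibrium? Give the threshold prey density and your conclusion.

Threshold x = 22.4; K > 22.4, so yes, the predator persists.

The predator equation gives dy/dt > 0 only when x > 0.218/0.00973 = 22.4.
Without the predator, x → K = 69.2. Since 69.2 > 22.4, the predator can invade and persist.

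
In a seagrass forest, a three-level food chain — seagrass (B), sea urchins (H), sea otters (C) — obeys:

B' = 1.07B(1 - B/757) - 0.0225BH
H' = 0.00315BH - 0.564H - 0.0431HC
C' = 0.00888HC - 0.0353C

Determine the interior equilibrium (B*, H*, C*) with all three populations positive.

From dC/dt = 0: 0.00888H* = 0.0353, so H* = 3.98.
From dB/dt = 0: 1.07(1 - B*/757) = 0.0225·3.98, giving B* = 757·(1 - 0.0836) = 694.
From dH/dt = 0: 0.00315·694 - 0.564 = 0.0431C*, so C* = 1.62/0.0431 = 37.6.

B* ≈ 694, H* ≈ 3.98, C* ≈ 37.6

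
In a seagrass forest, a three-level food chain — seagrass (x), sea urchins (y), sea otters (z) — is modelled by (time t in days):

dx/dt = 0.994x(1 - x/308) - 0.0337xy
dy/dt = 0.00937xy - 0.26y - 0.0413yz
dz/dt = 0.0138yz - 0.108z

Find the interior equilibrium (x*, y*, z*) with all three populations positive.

From dz/dt = 0: 0.0138y* = 0.108, so y* = 7.83.
From dx/dt = 0: 0.994(1 - x*/308) = 0.0337·7.83, giving x* = 308·(1 - 0.265) = 226.
From dy/dt = 0: 0.00937·226 - 0.26 = 0.0413z*, so z* = 1.86/0.0413 = 45.

x* ≈ 226, y* ≈ 7.83, z* ≈ 45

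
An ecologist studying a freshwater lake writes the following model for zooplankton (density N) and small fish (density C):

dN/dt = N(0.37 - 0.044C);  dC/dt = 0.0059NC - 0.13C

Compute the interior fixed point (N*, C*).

N* ≈ 22, C* ≈ 8.41

Set dC/dt = 0 with C > 0: 0.0059N - 0.13 = 0, so N* = 0.13/0.0059 = 22.
Set dN/dt = 0 with N > 0: 0.37 - 0.044C = 0, so C* = 0.37/0.044 = 8.41.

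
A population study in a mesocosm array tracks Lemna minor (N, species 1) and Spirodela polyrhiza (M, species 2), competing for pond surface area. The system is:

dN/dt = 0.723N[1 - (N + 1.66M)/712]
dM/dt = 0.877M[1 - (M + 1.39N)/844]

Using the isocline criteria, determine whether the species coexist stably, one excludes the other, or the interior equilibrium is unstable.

Compare the nullcline intercepts: K1/α12 = 712/1.66 = 429 < K2 = 844; K2/α21 = 844/1.39 = 607 < K1 = 712.
Since both are reversed, neither can invade when rare; the interior point is a saddle.

unstable coexistence (outcome depends on initial conditions)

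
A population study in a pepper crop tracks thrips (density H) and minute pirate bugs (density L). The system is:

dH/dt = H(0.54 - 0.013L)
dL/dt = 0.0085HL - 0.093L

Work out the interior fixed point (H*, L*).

H* ≈ 10.9, L* ≈ 41.5

Set dL/dt = 0 with L > 0: 0.0085H - 0.093 = 0, so H* = 0.093/0.0085 = 10.9.
Set dH/dt = 0 with H > 0: 0.54 - 0.013L = 0, so L* = 0.54/0.013 = 41.5.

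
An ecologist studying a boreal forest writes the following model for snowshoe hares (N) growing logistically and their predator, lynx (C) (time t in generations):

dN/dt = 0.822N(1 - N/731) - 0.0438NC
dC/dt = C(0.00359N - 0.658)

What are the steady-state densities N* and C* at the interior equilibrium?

N* ≈ 183, C* ≈ 14.1

From dC/dt = 0 with C > 0: 0.00359N* = 0.658, so N* = 183.
Substitute into dN/dt = 0: 0.822(1 - 183/731) = 0.0438C*.
The bracket is 0.749, giving C* = 0.616/0.0438 = 14.1.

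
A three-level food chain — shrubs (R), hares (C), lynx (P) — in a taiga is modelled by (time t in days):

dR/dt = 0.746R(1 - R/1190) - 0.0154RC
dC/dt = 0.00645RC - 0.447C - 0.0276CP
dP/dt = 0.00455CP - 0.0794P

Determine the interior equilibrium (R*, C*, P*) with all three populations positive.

From dP/dt = 0: 0.00455C* = 0.0794, so C* = 17.5.
From dR/dt = 0: 0.746(1 - R*/1190) = 0.0154·17.5, giving R* = 1190·(1 - 0.36) = 761.
From dC/dt = 0: 0.00645·761 - 0.447 = 0.0276P*, so P* = 4.46/0.0276 = 162.

R* ≈ 761, C* ≈ 17.5, P* ≈ 162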